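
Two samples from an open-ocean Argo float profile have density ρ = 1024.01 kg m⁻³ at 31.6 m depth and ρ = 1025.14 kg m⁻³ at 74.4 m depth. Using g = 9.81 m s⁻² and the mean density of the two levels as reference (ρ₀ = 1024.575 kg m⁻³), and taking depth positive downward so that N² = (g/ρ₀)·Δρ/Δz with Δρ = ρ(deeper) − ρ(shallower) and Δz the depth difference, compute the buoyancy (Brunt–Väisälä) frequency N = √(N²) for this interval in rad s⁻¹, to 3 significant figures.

0.0159 rad s⁻¹

Δρ = 1025.14 − 1024.01 = 1.13 kg m⁻³ over Δz = 74.4 − 31.6 = 42.8 m.
N² = (9.81/1024.575) × (1.13/42.8) = 2.5279 × 10⁻⁴ s⁻².
N = √(2.5279 × 10⁻⁴) = 0.015899 rad s⁻¹ ≈ 0.0159 rad s⁻¹.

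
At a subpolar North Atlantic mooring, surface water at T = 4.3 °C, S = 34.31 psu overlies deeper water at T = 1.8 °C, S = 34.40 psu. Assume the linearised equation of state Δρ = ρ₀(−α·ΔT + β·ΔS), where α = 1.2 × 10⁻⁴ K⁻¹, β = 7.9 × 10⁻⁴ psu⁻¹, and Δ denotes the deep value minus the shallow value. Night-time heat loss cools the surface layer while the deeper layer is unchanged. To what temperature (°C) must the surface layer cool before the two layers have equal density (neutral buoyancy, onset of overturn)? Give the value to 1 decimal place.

1.2 °C

Neutral buoyancy requires Δρ = 0, i.e. −α(T_deep − T_surf′) + β(S_deep − S_surf) = 0.
T_surf′ = T_deep − (β/α)·ΔS = 1.8 − (7.9 × 10⁻⁴/1.2 × 10⁻⁴)·(+0.09) = 1.208 °C.
Cooling required: 4.3 − (1.208) = 3.092 °C.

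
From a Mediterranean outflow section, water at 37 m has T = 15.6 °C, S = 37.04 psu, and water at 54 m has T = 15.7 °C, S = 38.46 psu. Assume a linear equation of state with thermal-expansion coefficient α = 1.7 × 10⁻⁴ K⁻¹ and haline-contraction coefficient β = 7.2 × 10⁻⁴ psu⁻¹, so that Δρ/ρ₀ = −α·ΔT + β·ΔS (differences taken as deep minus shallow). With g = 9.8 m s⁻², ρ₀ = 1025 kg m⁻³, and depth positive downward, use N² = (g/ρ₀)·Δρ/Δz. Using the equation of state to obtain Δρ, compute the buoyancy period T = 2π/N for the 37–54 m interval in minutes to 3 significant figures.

4.35 min

ΔT = +0.1 K, ΔS = +1.42 psu (deep − shallow).
Δρ/ρ₀ = −αΔT + βΔS = -1.70 × 10⁻⁵ + 1.0224 × 10⁻³ = 1.0054 × 10⁻³, so Δρ ≈ 1.031 kg m⁻³.
N² = (g/ρ₀)·Δρ/Δz = g·(Δρ/ρ₀)/Δz = 9.8 × 1.0054 × 10⁻³ / 17 = 5.7958 × 10⁻⁴ s⁻².
N = √(5.7958 × 10⁻⁴) = 0.024074 rad s⁻¹ → T = 2π/N = 260.99 s = 4.3498 min ≈ 4.35 min.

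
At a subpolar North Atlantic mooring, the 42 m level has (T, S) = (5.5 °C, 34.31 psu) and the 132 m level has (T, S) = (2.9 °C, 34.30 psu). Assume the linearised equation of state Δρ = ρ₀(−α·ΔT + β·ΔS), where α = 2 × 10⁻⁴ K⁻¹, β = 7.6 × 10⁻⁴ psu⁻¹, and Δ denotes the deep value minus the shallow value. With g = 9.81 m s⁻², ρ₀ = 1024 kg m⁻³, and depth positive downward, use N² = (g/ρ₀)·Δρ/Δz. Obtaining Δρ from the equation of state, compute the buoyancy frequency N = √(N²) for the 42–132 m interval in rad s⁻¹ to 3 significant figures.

ΔT = -2.6 K, ΔS = -0.01 psu (deep − shallow).
Δρ/ρ₀ = −αΔT + βΔS = 5.20 × 10⁻⁴ − 7.60 × 10⁻⁶ = 5.124 × 10⁻⁴, so Δρ ≈ 0.5247 kg m⁻³.
N² = (g/ρ₀)·Δρ/Δz = g·(Δρ/ρ₀)/Δz = 9.81 × 5.124 × 10⁻⁴ / 90 = 5.5852 × 10⁻⁵ s⁻².
N = √(5.5852 × 10⁻⁵) = 7.4734 × 10⁻³ rad s⁻¹ ≈ 7.47 × 10⁻³ rad s⁻¹.

7.47 × 10⁻³ rad s⁻¹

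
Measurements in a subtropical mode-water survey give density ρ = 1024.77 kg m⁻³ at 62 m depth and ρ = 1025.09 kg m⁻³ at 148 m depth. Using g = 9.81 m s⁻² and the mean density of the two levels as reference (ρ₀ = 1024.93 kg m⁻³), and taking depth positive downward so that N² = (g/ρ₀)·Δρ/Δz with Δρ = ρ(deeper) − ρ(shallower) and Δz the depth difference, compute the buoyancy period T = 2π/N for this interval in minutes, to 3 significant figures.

17.5 min

Δρ = 1025.09 − 1024.77 = 0.32 kg m⁻³ over Δz = 148 − 62 = 86 m.
N² = (9.81/1024.93) × (0.32/86) = 3.5614 × 10⁻⁵ s⁻².
N = √(3.5614 × 10⁻⁵) = 5.9677 × 10⁻³ rad s⁻¹, so T = 2π/N = 1.0529 × 10³ s = 17.548 min ≈ 17.5 min.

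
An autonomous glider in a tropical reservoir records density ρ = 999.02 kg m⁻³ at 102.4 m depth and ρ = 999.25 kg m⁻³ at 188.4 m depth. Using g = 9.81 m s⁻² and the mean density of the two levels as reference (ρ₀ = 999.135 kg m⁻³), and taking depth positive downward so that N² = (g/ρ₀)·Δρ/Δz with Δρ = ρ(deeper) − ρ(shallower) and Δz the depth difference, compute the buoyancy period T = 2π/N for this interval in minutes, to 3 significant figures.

20.4 min

Δρ = 999.25 − 999.02 = 0.23 kg m⁻³ over Δz = 188.4 − 102.4 = 86 m.
N² = (9.81/999.135) × (0.23/86) = 2.6259 × 10⁻⁵ s⁻².
N = √(2.6259 × 10⁻⁵) = 5.1244 × 10⁻³ rad s⁻¹, so T = 2π/N = 1.2261 × 10³ s = 20.435 min ≈ 20.4 min.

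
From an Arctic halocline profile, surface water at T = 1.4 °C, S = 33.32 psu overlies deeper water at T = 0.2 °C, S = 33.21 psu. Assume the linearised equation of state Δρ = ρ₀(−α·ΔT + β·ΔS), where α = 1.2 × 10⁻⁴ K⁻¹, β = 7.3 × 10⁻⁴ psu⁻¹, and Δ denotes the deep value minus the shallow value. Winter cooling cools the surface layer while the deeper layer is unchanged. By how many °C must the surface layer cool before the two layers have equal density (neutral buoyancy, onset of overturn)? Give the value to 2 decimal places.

Neutral buoyancy requires Δρ = 0, i.e. −α(T_deep − T_surf′) + β(S_deep − S_surf) = 0.
T_surf′ = T_deep − (β/α)·ΔS = 0.2 − (7.3 × 10⁻⁴/1.2 × 10⁻⁴)·(-0.11) = 0.8692 °C.
Cooling required: 1.4 − (0.8692) = 0.5308 °C.

0.53 °C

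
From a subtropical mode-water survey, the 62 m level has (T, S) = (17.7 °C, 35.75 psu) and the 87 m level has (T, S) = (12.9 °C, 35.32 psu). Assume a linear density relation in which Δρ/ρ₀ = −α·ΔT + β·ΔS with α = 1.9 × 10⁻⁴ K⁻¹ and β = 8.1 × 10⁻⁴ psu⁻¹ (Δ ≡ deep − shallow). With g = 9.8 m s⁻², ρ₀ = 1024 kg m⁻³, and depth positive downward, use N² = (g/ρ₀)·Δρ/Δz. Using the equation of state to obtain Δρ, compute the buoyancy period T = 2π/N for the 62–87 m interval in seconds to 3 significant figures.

423 s

ΔT = -4.8 K, ΔS = -0.43 psu (deep − shallow).
Δρ/ρ₀ = −αΔT + βΔS = 9.12 × 10⁻⁴ − 3.483 × 10⁻⁴ = 5.637 × 10⁻⁴, so Δρ ≈ 0.5772 kg m⁻³.
N² = (g/ρ₀)·Δρ/Δz = g·(Δρ/ρ₀)/Δz = 9.8 × 5.637 × 10⁻⁴ / 25 = 2.2097 × 10⁻⁴ s⁻².
N = √(2.2097 × 10⁻⁴) = 0.014865 rad s⁻¹ → T = 2π/N = 422.68 s ≈ 423 s.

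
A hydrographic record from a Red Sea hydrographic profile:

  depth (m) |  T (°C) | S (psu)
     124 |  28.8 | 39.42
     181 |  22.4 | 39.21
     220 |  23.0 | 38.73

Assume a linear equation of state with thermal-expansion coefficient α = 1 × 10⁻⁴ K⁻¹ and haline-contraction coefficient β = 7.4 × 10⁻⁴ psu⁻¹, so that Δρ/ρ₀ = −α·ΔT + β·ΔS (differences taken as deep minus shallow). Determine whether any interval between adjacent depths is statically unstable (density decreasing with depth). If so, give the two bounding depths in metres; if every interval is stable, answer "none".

181–220 m

Evaluate Δρ/ρ₀ = −αΔT + βΔS across each adjacent pair:
  124–181 m: −αΔT+βΔS = −(1 × 10⁻⁴)(-6.4)+(7.4 × 10⁻⁴)(-0.21) = 4.8 × 10⁻⁴ → stable
  181–220 m: −αΔT+βΔS = −(1 × 10⁻⁴)(+0.6)+(7.4 × 10⁻⁴)(-0.48) = -4.2 × 10⁻⁴ → UNSTABLE
The 181–220 m interval has Δρ < 0: lighter water underlies denser water.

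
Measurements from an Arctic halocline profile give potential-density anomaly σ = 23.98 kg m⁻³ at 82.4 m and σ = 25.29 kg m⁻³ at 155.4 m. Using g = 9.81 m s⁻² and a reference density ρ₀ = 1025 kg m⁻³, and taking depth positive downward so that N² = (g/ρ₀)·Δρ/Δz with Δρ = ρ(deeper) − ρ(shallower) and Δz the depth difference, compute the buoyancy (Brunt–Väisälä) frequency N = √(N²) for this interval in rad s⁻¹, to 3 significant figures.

0.0131 rad s⁻¹

Δρ = 1025.29 − 1023.98 = 1.31 kg m⁻³ over Δz = 155.4 − 82.4 = 73 m.
N² = (9.81/1025) × (1.31/73) = 1.7175 × 10⁻⁴ s⁻².
N = √(1.7175 × 10⁻⁴) = 0.013105 rad s⁻¹ ≈ 0.0131 rad s⁻¹.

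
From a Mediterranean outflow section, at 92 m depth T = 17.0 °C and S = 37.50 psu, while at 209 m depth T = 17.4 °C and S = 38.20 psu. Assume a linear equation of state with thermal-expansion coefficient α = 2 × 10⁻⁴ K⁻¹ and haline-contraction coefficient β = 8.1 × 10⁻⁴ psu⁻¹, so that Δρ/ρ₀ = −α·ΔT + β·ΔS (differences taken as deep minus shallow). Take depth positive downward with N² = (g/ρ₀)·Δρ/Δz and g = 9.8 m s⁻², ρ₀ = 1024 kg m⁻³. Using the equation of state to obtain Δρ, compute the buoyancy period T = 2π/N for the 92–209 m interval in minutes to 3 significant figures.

16.4 min

ΔT = +0.4 K, ΔS = +0.70 psu (deep − shallow).
Δρ/ρ₀ = −αΔT + βΔS = -8.00 × 10⁻⁵ + 5.67 × 10⁻⁴ = 4.87 × 10⁻⁴, so Δρ ≈ 0.4987 kg m⁻³.
N² = (g/ρ₀)·Δρ/Δz = g·(Δρ/ρ₀)/Δz = 9.8 × 4.87 × 10⁻⁴ / 117 = 4.0791 × 10⁻⁵ s⁻².
N = √(4.0791 × 10⁻⁵) = 6.3868 × 10⁻³ rad s⁻¹ → T = 2π/N = 983.78 s = 16.396 min ≈ 16.4 min.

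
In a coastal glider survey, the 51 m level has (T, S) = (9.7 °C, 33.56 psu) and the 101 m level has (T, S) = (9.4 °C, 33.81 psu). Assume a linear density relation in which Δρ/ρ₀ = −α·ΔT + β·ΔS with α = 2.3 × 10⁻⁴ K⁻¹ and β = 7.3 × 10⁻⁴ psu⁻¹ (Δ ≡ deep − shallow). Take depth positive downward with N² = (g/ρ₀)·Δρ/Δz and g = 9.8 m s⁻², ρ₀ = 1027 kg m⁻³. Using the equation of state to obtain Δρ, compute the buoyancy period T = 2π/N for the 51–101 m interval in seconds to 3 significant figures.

ΔT = -0.3 K, ΔS = +0.25 psu (deep − shallow).
Δρ/ρ₀ = −αΔT + βΔS = 6.90 × 10⁻⁵ + 1.825 × 10⁻⁴ = 2.515 × 10⁻⁴, so Δρ ≈ 0.2583 kg m⁻³.
N² = (g/ρ₀)·Δρ/Δz = g·(Δρ/ρ₀)/Δz = 9.8 × 2.515 × 10⁻⁴ / 50 = 4.9294 × 10⁻⁵ s⁻².
N = √(4.9294 × 10⁻⁵) = 7.0210 × 10⁻³ rad s⁻¹ → T = 2π/N = 894.91 s ≈ 895 s.

895 s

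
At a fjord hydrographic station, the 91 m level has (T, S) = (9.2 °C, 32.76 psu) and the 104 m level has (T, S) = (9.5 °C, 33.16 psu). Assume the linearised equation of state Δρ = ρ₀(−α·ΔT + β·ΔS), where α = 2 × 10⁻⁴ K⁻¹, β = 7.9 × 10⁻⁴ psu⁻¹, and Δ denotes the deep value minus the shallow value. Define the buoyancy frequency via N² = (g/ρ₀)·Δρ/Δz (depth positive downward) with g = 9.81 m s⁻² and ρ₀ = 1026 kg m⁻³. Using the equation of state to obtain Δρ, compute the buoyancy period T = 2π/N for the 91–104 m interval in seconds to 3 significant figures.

ΔT = +0.3 K, ΔS = +0.40 psu (deep − shallow).
Δρ/ρ₀ = −αΔT + βΔS = -6.00 × 10⁻⁵ + 3.16 × 10⁻⁴ = 2.56 × 10⁻⁴, so Δρ ≈ 0.2627 kg m⁻³.
N² = (g/ρ₀)·Δρ/Δz = g·(Δρ/ρ₀)/Δz = 9.81 × 2.56 × 10⁻⁴ / 13 = 1.9318 × 10⁻⁴ s⁻².
N = √(1.9318 × 10⁻⁴) = 0.013899 rad s⁻¹ → T = 2π/N = 452.06 s ≈ 452 s.

452 s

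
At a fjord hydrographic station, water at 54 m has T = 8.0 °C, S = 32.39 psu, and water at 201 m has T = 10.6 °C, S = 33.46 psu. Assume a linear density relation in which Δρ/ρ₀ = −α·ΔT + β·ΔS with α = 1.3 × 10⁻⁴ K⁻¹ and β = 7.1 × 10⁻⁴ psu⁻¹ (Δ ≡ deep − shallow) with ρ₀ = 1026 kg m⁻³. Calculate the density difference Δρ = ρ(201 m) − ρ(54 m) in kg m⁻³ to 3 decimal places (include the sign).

ΔT = +2.6 K, ΔS = +1.07 psu (deep − shallow).
Δρ/ρ₀ = −(1.3 × 10⁻⁴)(+2.6) + (7.1 × 10⁻⁴)(+1.07) = 4.217 × 10⁻⁴.
Δρ = 1026 × (4.217 × 10⁻⁴) = +0.433 kg m⁻³.
Positive Δρ: denser below, stable.

+0.433 kg m⁻³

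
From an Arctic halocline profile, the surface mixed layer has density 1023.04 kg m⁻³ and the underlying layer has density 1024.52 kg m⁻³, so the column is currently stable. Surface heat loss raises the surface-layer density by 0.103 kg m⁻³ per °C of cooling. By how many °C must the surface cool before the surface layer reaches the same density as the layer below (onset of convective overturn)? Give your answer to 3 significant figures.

Density deficit of the surface layer: 1024.52 − 1023.04 = 1.48 kg m⁻³.
Required change = 1.48 / 0.103 = 14.4 °C.

14.4 °C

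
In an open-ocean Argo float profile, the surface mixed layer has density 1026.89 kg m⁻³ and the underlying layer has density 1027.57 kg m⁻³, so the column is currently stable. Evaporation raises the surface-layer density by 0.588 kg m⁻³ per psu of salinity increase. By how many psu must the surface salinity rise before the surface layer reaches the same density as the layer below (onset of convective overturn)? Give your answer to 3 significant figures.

1.16 psu

Density deficit of the surface layer: 1027.57 − 1026.89 = 0.68 kg m⁻³.
Required change = 0.68 / 0.588 = 1.16 psu.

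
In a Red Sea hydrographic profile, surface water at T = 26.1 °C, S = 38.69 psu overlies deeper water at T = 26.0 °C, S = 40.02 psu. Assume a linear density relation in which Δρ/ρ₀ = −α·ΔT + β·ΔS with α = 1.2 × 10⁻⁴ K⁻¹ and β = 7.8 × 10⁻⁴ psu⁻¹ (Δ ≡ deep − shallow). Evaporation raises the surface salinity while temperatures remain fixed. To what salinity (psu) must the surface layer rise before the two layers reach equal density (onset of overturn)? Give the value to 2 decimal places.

Neutral buoyancy requires −α(T_deep − T_surf) + β(S_deep − S_surf′) = 0.
S_surf′ = S_deep − (α/β)·ΔT = 40.02 − (1.2 × 10⁻⁴/7.8 × 10⁻⁴)·(-0.1) = 40.0354 psu.
Increase required: 40.0354 − 38.69 = 1.3454 psu.

40.04 psu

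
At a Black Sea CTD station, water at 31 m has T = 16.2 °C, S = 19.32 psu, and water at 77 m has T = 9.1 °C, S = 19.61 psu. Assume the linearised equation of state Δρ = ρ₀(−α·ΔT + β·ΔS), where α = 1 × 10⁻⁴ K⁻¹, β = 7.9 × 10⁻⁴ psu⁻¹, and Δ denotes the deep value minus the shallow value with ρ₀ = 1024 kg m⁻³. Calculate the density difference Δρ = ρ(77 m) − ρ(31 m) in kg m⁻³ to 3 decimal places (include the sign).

ΔT = -7.1 K, ΔS = +0.29 psu (deep − shallow).
Δρ/ρ₀ = −(1 × 10⁻⁴)(-7.1) + (7.9 × 10⁻⁴)(+0.29) = 9.391 × 10⁻⁴.
Δρ = 1024 × (9.391 × 10⁻⁴) = +0.962 kg m⁻³.
Positive Δρ: denser below, stable.

+0.962 kg m⁻³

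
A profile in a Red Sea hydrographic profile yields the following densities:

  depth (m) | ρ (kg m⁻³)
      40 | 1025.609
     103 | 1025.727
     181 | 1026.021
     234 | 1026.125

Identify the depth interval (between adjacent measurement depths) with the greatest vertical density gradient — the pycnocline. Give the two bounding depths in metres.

Compute the density gradient over each adjacent pair:
  40–103 m: Δρ/Δz = 0.118/63 = 1.9 × 10⁻³ kg m⁻⁴
  103–181 m: Δρ/Δz = 0.294/78 = 3.8 × 10⁻³ kg m⁻⁴
  181–234 m: Δρ/Δz = 0.104/53 = 2.0 × 10⁻³ kg m⁻⁴
The largest gradient is in the 103–181 m interval — the pycnocline.

103–181 m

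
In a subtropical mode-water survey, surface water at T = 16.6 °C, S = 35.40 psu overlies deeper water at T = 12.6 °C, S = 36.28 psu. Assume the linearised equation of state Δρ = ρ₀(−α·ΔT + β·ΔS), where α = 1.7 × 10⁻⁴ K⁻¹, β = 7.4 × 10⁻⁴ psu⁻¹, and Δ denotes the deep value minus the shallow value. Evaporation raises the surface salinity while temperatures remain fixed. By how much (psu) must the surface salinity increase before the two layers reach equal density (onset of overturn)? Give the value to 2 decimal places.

1.80 psu

Neutral buoyancy requires −α(T_deep − T_surf) + β(S_deep − S_surf′) = 0.
S_surf′ = S_deep − (α/β)·ΔT = 36.28 − (1.7 × 10⁻⁴/7.4 × 10⁻⁴)·(-4.0) = 37.1989 psu.
Increase required: 37.1989 − 35.40 = 1.7989 psu.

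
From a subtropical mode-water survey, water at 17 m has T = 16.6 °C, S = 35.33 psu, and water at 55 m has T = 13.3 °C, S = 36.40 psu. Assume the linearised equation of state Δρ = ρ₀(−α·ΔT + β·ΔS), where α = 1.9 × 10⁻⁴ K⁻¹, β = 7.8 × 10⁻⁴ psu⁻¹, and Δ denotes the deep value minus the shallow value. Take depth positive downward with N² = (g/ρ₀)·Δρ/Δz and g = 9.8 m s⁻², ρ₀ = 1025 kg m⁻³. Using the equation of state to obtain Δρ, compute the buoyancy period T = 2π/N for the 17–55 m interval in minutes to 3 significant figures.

5.39 min

ΔT = -3.3 K, ΔS = +1.07 psu (deep − shallow).
Δρ/ρ₀ = −αΔT + βΔS = 6.27 × 10⁻⁴ + 8.346 × 10⁻⁴ = 1.4616 × 10⁻³, so Δρ ≈ 1.498 kg m⁻³.
N² = (g/ρ₀)·Δρ/Δz = g·(Δρ/ρ₀)/Δz = 9.8 × 1.4616 × 10⁻³ / 38 = 3.7694 × 10⁻⁴ s⁻².
N = √(3.7694 × 10⁻⁴) = 0.019415 rad s⁻¹ → T = 2π/N = 323.63 s = 5.3938 min ≈ 5.39 min.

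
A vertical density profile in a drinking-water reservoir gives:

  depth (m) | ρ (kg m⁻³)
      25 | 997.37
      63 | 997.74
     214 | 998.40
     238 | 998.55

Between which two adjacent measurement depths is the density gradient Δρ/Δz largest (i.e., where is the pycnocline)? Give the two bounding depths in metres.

25–63 m

Compute the density gradient over each adjacent pair:
  25–63 m: Δρ/Δz = 0.37/38 = 9.7 × 10⁻³ kg m⁻⁴
  63–214 m: Δρ/Δz = 0.66/151 = 4.4 × 10⁻³ kg m⁻⁴
  214–238 m: Δρ/Δz = 0.15/24 = 6.2 × 10⁻³ kg m⁻⁴
The largest gradient is in the 25–63 m interval — the pycnocline.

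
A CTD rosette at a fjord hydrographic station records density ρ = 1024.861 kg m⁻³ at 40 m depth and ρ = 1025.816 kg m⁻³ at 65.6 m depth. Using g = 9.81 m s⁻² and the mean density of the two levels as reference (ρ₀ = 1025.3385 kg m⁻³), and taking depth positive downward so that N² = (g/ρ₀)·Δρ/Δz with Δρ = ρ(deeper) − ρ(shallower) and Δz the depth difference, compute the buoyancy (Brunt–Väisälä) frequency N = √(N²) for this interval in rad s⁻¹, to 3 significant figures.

Δρ = 1025.816 − 1024.861 = 0.955 kg m⁻³ over Δz = 65.6 − 40 = 25.6 m.
N² = (9.81/1025.3385) × (0.955/25.6) = 3.5692 × 10⁻⁴ s⁻².
N = √(3.5692 × 10⁻⁴) = 0.018892 rad s⁻¹ ≈ 0.0189 rad s⁻¹.
Since Δρ > 0 the layer is stably stratified.

0.0189 rad s⁻¹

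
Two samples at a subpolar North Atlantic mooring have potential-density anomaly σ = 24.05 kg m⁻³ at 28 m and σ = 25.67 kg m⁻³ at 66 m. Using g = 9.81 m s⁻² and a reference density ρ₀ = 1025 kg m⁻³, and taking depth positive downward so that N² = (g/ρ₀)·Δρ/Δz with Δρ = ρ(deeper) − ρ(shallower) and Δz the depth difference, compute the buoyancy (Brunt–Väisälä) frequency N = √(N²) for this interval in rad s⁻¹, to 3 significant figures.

Δρ = 1025.67 − 1024.05 = 1.62 kg m⁻³ over Δz = 66 − 28 = 38 m.
N² = (9.81/1025) × (1.62/38) = 4.0802 × 10⁻⁴ s⁻².
N = √(4.0802 × 10⁻⁴) = 0.020200 rad s⁻¹ ≈ 0.0202 rad s⁻¹.

0.0202 rad s⁻¹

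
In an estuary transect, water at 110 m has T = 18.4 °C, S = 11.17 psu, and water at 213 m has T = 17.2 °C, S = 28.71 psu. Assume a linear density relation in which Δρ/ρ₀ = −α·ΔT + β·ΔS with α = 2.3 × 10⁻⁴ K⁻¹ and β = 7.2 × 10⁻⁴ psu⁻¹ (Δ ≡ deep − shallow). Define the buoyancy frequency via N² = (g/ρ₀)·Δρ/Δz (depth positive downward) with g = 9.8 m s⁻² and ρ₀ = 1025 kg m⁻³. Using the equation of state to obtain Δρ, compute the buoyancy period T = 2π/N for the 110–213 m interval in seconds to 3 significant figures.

179 s

ΔT = -1.2 K, ΔS = +17.54 psu (deep − shallow).
Δρ/ρ₀ = −αΔT + βΔS = 2.76 × 10⁻⁴ + 0.0126288 = 0.0129048, so Δρ ≈ 13.23 kg m⁻³.
N² = (g/ρ₀)·Δρ/Δz = g·(Δρ/ρ₀)/Δz = 9.8 × 0.0129048 / 103 = 1.2278 × 10⁻³ s⁻².
N = √(1.2278 × 10⁻³) = 0.035040 rad s⁻¹ → T = 2π/N = 179.31 s ≈ 179 s.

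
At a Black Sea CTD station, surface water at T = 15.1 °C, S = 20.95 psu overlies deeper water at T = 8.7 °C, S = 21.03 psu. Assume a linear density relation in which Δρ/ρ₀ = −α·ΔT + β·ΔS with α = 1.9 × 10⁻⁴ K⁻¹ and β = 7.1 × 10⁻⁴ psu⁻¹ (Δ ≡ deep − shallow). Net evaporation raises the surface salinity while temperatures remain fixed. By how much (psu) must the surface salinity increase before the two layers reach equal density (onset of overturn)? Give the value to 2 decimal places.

Neutral buoyancy requires −α(T_deep − T_surf) + β(S_deep − S_surf′) = 0.
S_surf′ = S_deep − (α/β)·ΔT = 21.03 − (1.9 × 10⁻⁴/7.1 × 10⁻⁴)·(-6.4) = 22.7427 psu.
Increase required: 22.7427 − 20.95 = 1.7927 psu.

1.79 psu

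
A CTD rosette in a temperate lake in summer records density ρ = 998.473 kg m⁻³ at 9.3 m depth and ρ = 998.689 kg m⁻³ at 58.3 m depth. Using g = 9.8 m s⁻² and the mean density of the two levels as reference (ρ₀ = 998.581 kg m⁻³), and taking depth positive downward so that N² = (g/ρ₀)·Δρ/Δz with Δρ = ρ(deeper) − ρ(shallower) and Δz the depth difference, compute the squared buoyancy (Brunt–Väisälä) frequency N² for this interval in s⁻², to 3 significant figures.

4.33 × 10⁻⁵ s⁻²

Δρ = 998.689 − 998.473 = 0.216 kg m⁻³ over Δz = 58.3 − 9.3 = 49 m.
N² = (9.8/998.581) × (0.216/49) = 4.3261 × 10⁻⁵ s⁻² ≈ 4.33 × 10⁻⁵ s⁻².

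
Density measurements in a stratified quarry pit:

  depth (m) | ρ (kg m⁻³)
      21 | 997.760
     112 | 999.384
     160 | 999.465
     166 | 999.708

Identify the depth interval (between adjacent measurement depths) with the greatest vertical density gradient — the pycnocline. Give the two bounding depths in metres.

Compute the density gradient over each adjacent pair:
  21–112 m: Δρ/Δz = 1.624/91 = 0.018 kg m⁻⁴
  112–160 m: Δρ/Δz = 0.081/48 = 1.7 × 10⁻³ kg m⁻⁴
  160–166 m: Δρ/Δz = 0.243/6 = 0.041 kg m⁻⁴
The largest gradient is in the 160–166 m interval — the pycnocline.

160–166 m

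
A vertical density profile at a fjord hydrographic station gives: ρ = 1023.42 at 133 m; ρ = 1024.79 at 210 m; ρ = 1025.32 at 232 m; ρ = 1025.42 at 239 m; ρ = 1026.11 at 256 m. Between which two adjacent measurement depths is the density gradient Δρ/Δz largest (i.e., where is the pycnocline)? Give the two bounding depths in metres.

Compute the density gradient over each adjacent pair:
  133–210 m: Δρ/Δz = 1.37/77 = 0.018 kg m⁻⁴
  210–232 m: Δρ/Δz = 0.53/22 = 0.024 kg m⁻⁴
  232–239 m: Δρ/Δz = 0.10/7 = 0.014 kg m⁻⁴
  239–256 m: Δρ/Δz = 0.69/17 = 0.041 kg m⁻⁴
The largest gradient is in the 239–256 m interval — the pycnocline.

239–256 m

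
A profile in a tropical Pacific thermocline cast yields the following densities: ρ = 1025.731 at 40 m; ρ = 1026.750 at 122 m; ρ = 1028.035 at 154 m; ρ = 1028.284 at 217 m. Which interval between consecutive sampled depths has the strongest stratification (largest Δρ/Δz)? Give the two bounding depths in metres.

122–154 m

Compute the density gradient over each adjacent pair:
  40–122 m: Δρ/Δz = 1.019/82 = 0.012 kg m⁻⁴
  122–154 m: Δρ/Δz = 1.285/32 = 0.040 kg m⁻⁴
  154–217 m: Δρ/Δz = 0.249/63 = 4.0 × 10⁻³ kg m⁻⁴
The largest gradient is in the 122–154 m interval — the pycnocline.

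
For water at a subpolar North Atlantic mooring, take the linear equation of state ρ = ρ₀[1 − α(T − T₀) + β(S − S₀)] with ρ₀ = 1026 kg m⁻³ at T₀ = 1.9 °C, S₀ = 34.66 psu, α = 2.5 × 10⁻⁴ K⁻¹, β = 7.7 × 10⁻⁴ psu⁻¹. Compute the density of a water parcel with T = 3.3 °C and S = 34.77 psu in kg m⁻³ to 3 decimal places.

T − T₀ = +1.4 K, S − S₀ = +0.11 psu.
Bracket = 1 − α·(+1.4) + β·(+0.11) = 1 + (-2.653 × 10⁻⁴) = 0.9997347.
ρ = 1026 × 0.9997347 = 1025.728 kg m⁻³.

1025.728 kg m⁻³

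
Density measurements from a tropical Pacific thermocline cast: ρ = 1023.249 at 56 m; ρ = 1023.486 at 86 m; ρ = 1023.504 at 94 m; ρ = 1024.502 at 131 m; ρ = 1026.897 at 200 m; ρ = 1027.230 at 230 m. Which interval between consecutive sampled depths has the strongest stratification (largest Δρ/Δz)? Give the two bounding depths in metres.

Compute the density gradient over each adjacent pair:
  56–86 m: Δρ/Δz = 0.237/30 = 7.9 × 10⁻³ kg m⁻⁴
  86–94 m: Δρ/Δz = 0.018/8 = 2.2 × 10⁻³ kg m⁻⁴
  94–131 m: Δρ/Δz = 0.998/37 = 0.027 kg m⁻⁴
  131–200 m: Δρ/Δz = 2.395/69 = 0.035 kg m⁻⁴
  200–230 m: Δρ/Δz = 0.333/30 = 0.011 kg m⁻⁴
The largest gradient is in the 131–200 m interval — the pycnocline.

131–200 m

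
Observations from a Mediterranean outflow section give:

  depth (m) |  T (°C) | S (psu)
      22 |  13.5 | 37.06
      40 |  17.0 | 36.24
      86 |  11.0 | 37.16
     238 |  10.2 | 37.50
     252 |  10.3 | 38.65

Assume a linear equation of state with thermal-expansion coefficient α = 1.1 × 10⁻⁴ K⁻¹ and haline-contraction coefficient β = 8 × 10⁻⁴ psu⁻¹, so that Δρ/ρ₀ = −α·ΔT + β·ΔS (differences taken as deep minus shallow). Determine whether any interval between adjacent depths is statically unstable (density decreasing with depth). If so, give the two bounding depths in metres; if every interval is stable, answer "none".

22–40 m

Evaluate Δρ/ρ₀ = −αΔT + βΔS across each adjacent pair:
  22–40 m: −αΔT+βΔS = −(1.1 × 10⁻⁴)(+3.5)+(8 × 10⁻⁴)(-0.82) = -1.0 × 10⁻³ → UNSTABLE
  40–86 m: −αΔT+βΔS = −(1.1 × 10⁻⁴)(-6.0)+(8 × 10⁻⁴)(+0.92) = 1.4 × 10⁻³ → stable
  86–238 m: −αΔT+βΔS = −(1.1 × 10⁻⁴)(-0.8)+(8 × 10⁻⁴)(+0.34) = 3.6 × 10⁻⁴ → stable
  238–252 m: −αΔT+βΔS = −(1.1 × 10⁻⁴)(+0.1)+(8 × 10⁻⁴)(+1.15) = 9.1 × 10⁻⁴ → stable
The 22–40 m interval has Δρ < 0: lighter water underlies denser water.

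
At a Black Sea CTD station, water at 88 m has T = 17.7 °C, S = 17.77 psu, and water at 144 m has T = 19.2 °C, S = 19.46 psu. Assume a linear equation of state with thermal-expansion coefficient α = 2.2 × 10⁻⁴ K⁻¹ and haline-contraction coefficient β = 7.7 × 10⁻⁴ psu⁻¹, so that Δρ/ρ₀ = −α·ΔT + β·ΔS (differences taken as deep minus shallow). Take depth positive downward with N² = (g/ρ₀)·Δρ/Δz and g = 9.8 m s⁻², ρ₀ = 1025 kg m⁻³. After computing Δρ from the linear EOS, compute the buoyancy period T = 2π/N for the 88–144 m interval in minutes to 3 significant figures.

ΔT = +1.5 K, ΔS = +1.69 psu (deep − shallow).
Δρ/ρ₀ = −αΔT + βΔS = -3.30 × 10⁻⁴ + 1.3013 × 10⁻³ = 9.713 × 10⁻⁴, so Δρ ≈ 0.9956 kg m⁻³.
N² = (g/ρ₀)·Δρ/Δz = g·(Δρ/ρ₀)/Δz = 9.8 × 9.713 × 10⁻⁴ / 56 = 1.6998 × 10⁻⁴ s⁻².
N = √(1.6998 × 10⁻⁴) = 0.013038 rad s⁻¹ → T = 2π/N = 481.91 s = 8.0318 min ≈ 8.03 min.

8.03 min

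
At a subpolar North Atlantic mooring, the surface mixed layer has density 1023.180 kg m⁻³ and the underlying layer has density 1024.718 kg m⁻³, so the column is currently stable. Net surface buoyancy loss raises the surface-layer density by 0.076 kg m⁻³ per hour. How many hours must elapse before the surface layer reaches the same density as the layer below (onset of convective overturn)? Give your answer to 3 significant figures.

20.2 hours

Density deficit of the surface layer: 1024.718 − 1023.180 = 1.538 kg m⁻³.
Required change = 1.538 / 0.076 = 20.2 hours.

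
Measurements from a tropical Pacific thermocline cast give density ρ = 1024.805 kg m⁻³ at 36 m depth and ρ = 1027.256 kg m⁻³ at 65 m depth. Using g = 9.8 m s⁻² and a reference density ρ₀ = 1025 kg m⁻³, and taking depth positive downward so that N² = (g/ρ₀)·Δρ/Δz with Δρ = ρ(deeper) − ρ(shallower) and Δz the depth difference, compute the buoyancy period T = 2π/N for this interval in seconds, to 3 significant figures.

Δρ = 1027.256 − 1024.805 = 2.451 kg m⁻³ over Δz = 65 − 36 = 29 m.
N² = (9.8/1025) × (2.451/29) = 8.0807 × 10⁻⁴ s⁻².
N = √(8.0807 × 10⁻⁴) = 0.028427 rad s⁻¹, so T = 2π/N = 221.03 s ≈ 221 s.

221 s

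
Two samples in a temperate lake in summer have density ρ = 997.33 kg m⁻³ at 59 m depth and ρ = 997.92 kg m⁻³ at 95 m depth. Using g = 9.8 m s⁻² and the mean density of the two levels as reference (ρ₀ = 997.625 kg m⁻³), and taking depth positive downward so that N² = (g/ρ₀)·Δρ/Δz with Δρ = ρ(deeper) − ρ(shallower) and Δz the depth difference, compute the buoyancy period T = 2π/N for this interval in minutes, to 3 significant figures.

8.25 min

Δρ = 997.92 − 997.33 = 0.59 kg m⁻³ over Δz = 95 − 59 = 36 m.
N² = (9.8/997.625) × (0.59/36) = 1.6099 × 10⁻⁴ s⁻².
N = √(1.6099 × 10⁻⁴) = 0.012688 rad s⁻¹, so T = 2π/N = 495.21 s = 8.2535 min ≈ 8.25 min.
A positive N² confirms static stability across the interval.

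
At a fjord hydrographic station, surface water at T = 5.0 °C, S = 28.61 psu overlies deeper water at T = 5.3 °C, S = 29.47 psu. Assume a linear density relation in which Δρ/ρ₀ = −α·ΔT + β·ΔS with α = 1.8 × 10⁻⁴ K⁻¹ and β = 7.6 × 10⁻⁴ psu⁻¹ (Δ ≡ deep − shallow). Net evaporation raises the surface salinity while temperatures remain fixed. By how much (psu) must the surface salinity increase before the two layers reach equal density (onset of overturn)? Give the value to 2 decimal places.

Neutral buoyancy requires −α(T_deep − T_surf) + β(S_deep − S_surf′) = 0.
S_surf′ = S_deep − (α/β)·ΔT = 29.47 − (1.8 × 10⁻⁴/7.6 × 10⁻⁴)·(+0.3) = 29.3989 psu.
Increase required: 29.3989 − 28.61 = 0.7889 psu.

0.79 psu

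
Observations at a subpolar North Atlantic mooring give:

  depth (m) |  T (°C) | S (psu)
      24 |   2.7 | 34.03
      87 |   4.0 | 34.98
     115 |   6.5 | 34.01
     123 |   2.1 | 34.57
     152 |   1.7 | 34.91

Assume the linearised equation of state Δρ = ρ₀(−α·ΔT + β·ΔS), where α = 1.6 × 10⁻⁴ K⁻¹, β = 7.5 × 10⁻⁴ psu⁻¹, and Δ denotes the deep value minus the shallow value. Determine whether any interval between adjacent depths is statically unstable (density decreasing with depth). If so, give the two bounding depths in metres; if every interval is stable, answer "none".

Evaluate Δρ/ρ₀ = −αΔT + βΔS across each adjacent pair:
  24–87 m: −αΔT+βΔS = −(1.6 × 10⁻⁴)(+1.3)+(7.5 × 10⁻⁴)(+0.95) = 5.0 × 10⁻⁴ → stable
  87–115 m: −αΔT+βΔS = −(1.6 × 10⁻⁴)(+2.5)+(7.5 × 10⁻⁴)(-0.97) = -1.1 × 10⁻³ → UNSTABLE
  115–123 m: −αΔT+βΔS = −(1.6 × 10⁻⁴)(-4.4)+(7.5 × 10⁻⁴)(+0.56) = 1.1 × 10⁻³ → stable
  123–152 m: −αΔT+βΔS = −(1.6 × 10⁻⁴)(-0.4)+(7.5 × 10⁻⁴)(+0.34) = 3.2 × 10⁻⁴ → stable
The 87–115 m interval has Δρ < 0: lighter water underlies denser water.

87–115 m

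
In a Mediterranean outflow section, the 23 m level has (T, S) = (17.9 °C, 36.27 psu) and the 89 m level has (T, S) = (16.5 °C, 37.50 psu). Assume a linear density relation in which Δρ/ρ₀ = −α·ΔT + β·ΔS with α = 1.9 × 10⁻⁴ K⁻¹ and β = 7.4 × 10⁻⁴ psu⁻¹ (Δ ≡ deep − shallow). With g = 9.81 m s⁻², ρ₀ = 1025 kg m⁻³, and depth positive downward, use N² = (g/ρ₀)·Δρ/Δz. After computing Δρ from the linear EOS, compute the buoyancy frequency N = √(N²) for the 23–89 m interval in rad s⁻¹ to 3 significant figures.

0.0132 rad s⁻¹

ΔT = -1.4 K, ΔS = +1.23 psu (deep − shallow).
Δρ/ρ₀ = −αΔT + βΔS = 2.66 × 10⁻⁴ + 9.102 × 10⁻⁴ = 1.1762 × 10⁻³, so Δρ ≈ 1.206 kg m⁻³.
N² = (g/ρ₀)·Δρ/Δz = g·(Δρ/ρ₀)/Δz = 9.81 × 1.1762 × 10⁻³ / 66 = 1.7483 × 10⁻⁴ s⁻².
N = √(1.7483 × 10⁻⁴) = 0.013222 rad s⁻¹ ≈ 0.0132 rad s⁻¹.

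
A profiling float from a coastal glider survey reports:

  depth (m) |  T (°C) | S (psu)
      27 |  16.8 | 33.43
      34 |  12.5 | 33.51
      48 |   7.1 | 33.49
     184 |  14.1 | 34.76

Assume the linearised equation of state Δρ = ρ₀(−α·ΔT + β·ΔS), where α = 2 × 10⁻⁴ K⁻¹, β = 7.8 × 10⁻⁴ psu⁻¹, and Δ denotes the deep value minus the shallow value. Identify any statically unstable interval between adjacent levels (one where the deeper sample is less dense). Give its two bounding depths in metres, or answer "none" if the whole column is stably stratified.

Evaluate Δρ/ρ₀ = −αΔT + βΔS across each adjacent pair:
  27–34 m: −αΔT+βΔS = −(2 × 10⁻⁴)(-4.3)+(7.8 × 10⁻⁴)(+0.08) = 9.2 × 10⁻⁴ → stable
  34–48 m: −αΔT+βΔS = −(2 × 10⁻⁴)(-5.4)+(7.8 × 10⁻⁴)(-0.02) = 1.1 × 10⁻³ → stable
  48–184 m: −αΔT+βΔS = −(2 × 10⁻⁴)(+7.0)+(7.8 × 10⁻⁴)(+1.27) = -4.1 × 10⁻⁴ → UNSTABLE
The 48–184 m interval has Δρ < 0: lighter water underlies denser water.

48–184 m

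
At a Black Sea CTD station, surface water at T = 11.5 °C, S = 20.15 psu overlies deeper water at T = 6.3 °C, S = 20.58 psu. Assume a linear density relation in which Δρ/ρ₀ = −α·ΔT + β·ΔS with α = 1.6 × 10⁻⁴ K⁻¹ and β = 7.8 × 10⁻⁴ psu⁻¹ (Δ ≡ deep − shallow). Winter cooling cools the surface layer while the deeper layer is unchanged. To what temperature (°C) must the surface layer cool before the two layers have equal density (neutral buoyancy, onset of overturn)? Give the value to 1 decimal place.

4.2 °C

Neutral buoyancy requires Δρ = 0, i.e. −α(T_deep − T_surf′) + β(S_deep − S_surf) = 0.
T_surf′ = T_deep − (β/α)·ΔS = 6.3 − (7.8 × 10⁻⁴/1.6 × 10⁻⁴)·(+0.43) = 4.204 °C.
Cooling required: 11.5 − (4.204) = 7.296 °C.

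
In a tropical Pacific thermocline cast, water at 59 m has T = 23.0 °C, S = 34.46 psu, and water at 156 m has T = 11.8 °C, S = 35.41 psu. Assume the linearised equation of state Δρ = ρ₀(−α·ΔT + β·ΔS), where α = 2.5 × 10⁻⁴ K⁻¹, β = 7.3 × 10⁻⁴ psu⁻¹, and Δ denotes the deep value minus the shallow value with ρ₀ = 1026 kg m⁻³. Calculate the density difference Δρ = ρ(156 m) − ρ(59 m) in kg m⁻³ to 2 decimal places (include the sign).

+3.58 kg m⁻³

ΔT = -11.2 K, ΔS = +0.95 psu (deep − shallow).
Δρ/ρ₀ = −(2.5 × 10⁻⁴)(-11.2) + (7.3 × 10⁻⁴)(+0.95) = 3.4935 × 10⁻³.
Δρ = 1026 × (3.4935 × 10⁻³) = +3.58 kg m⁻³.
Positive Δρ: denser below, stable.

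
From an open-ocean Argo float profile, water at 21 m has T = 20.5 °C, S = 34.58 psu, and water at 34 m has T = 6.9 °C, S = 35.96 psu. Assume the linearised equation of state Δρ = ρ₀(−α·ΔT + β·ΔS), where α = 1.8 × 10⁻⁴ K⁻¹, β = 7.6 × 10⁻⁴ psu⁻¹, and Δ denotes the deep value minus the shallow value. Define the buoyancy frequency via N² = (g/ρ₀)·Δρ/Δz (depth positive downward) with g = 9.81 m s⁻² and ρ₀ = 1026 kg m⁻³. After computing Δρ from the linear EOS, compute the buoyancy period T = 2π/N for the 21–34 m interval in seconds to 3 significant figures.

ΔT = -13.6 K, ΔS = +1.38 psu (deep − shallow).
Δρ/ρ₀ = −αΔT + βΔS = 2.448 × 10⁻³ + 1.0488 × 10⁻³ = 3.4968 × 10⁻³, so Δρ ≈ 3.588 kg m⁻³.
N² = (g/ρ₀)·Δρ/Δz = g·(Δρ/ρ₀)/Δz = 9.81 × 3.4968 × 10⁻³ / 13 = 2.6387 × 10⁻³ s⁻².
N = √(2.6387 × 10⁻³) = 0.051368 rad s⁻¹ → T = 2π/N = 122.32 s ≈ 122 s.

122 s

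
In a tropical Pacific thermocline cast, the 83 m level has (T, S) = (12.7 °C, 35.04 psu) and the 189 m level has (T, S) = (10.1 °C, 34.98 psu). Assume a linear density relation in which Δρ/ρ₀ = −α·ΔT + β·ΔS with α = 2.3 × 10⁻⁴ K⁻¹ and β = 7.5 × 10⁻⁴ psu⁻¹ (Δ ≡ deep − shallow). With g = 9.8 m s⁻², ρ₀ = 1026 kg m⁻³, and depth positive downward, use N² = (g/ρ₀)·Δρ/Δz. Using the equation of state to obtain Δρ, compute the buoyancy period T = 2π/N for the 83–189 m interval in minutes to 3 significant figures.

ΔT = -2.6 K, ΔS = -0.06 psu (deep − shallow).
Δρ/ρ₀ = −αΔT + βΔS = 5.98 × 10⁻⁴ − 4.50 × 10⁻⁵ = 5.53 × 10⁻⁴, so Δρ ≈ 0.5674 kg m⁻³.
N² = (g/ρ₀)·Δρ/Δz = g·(Δρ/ρ₀)/Δz = 9.8 × 5.53 × 10⁻⁴ / 106 = 5.1126 × 10⁻⁵ s⁻².
N = √(5.1126 × 10⁻⁵) = 7.1502 × 10⁻³ rad s⁻¹ → T = 2π/N = 878.74 s = 14.646 min ≈ 14.6 min.

14.6 min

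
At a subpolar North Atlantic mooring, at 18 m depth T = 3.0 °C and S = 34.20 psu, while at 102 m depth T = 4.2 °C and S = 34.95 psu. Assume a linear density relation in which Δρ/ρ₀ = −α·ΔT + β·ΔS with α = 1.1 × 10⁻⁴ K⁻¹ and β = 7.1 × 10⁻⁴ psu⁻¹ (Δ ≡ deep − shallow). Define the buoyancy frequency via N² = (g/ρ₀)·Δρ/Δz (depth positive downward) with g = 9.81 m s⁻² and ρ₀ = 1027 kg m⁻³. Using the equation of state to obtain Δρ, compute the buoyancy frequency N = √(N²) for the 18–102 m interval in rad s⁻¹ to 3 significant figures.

6.84 × 10⁻³ rad s⁻¹

ΔT = +1.2 K, ΔS = +0.75 psu (deep − shallow).
Δρ/ρ₀ = −αΔT + βΔS = -1.32 × 10⁻⁴ + 5.325 × 10⁻⁴ = 4.005 × 10⁻⁴, so Δρ ≈ 0.4113 kg m⁻³.
N² = (g/ρ₀)·Δρ/Δz = g·(Δρ/ρ₀)/Δz = 9.81 × 4.005 × 10⁻⁴ / 84 = 4.6773 × 10⁻⁵ s⁻².
N = √(4.6773 × 10⁻⁵) = 6.8391 × 10⁻³ rad s⁻¹ ≈ 6.84 × 10⁻³ rad s⁻¹.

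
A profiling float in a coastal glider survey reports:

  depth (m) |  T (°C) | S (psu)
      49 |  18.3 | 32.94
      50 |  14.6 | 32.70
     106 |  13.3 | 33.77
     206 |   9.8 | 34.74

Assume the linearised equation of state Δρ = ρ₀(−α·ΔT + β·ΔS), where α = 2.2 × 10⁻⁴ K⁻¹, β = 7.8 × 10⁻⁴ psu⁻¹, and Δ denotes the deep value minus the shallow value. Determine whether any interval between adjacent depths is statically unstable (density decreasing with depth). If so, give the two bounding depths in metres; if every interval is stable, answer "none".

Evaluate Δρ/ρ₀ = −αΔT + βΔS across each adjacent pair:
  49–50 m: −αΔT+βΔS = −(2.2 × 10⁻⁴)(-3.7)+(7.8 × 10⁻⁴)(-0.24) = 6.3 × 10⁻⁴ → stable
  50–106 m: −αΔT+βΔS = −(2.2 × 10⁻⁴)(-1.3)+(7.8 × 10⁻⁴)(+1.07) = 1.1 × 10⁻³ → stable
  106–206 m: −αΔT+βΔS = −(2.2 × 10⁻⁴)(-3.5)+(7.8 × 10⁻⁴)(+0.97) = 1.5 × 10⁻³ → stable
Every interval has Δρ > 0: the column is stably stratified throughout.

none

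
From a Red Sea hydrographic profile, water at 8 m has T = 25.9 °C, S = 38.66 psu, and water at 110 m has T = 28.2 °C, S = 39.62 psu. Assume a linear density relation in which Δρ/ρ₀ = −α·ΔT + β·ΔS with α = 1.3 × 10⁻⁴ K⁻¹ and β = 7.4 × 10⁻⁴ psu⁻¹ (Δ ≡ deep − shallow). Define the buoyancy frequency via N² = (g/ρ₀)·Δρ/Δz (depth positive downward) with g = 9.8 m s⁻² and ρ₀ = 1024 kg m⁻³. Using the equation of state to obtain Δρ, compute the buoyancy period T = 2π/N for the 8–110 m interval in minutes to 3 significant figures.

16.7 min

ΔT = +2.3 K, ΔS = +0.96 psu (deep − shallow).
Δρ/ρ₀ = −αΔT + βΔS = -2.99 × 10⁻⁴ + 7.104 × 10⁻⁴ = 4.114 × 10⁻⁴, so Δρ ≈ 0.4213 kg m⁻³.
N² = (g/ρ₀)·Δρ/Δz = g·(Δρ/ρ₀)/Δz = 9.8 × 4.114 × 10⁻⁴ / 102 = 3.9527 × 10⁻⁵ s⁻².
N = √(3.9527 × 10⁻⁵) = 6.2871 × 10⁻³ rad s⁻¹ → T = 2π/N = 999.38 s = 16.656 min ≈ 16.7 min.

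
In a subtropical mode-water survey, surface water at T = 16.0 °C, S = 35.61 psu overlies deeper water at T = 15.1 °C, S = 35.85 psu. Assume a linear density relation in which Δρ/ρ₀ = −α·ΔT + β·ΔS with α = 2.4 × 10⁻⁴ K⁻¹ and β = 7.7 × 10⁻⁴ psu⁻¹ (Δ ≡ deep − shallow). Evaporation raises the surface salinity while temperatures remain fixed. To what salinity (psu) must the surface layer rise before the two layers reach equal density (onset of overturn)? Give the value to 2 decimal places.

36.13 psu

Neutral buoyancy requires −α(T_deep − T_surf) + β(S_deep − S_surf′) = 0.
S_surf′ = S_deep − (α/β)·ΔT = 35.85 − (2.4 × 10⁻⁴/7.7 × 10⁻⁴)·(-0.9) = 36.1305 psu.
Increase required: 36.1305 − 35.61 = 0.5205 psu.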